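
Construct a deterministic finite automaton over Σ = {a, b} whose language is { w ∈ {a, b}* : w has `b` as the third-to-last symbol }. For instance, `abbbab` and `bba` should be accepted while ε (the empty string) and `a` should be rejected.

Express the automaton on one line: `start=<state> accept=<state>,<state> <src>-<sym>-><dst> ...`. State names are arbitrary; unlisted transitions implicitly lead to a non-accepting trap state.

A DFA must remember the last 3 symbols (since which symbol is third-to-last isn't known until the input ends). Use one state per possible window of the last ≤3 symbols; accept from those whose window starts with `b`.
          a    b  
>  q0     q1   q2 
   q1     q3   q4 
   q2     q5   q6 
   q3     q7   q8 
   q4     q9  q10 
   q5    q11  q12 
   q6    q13  q14 
   q7     q7   q8 
   q8     q9  q10 
   q9    q11  q12 
   q10   q13  q14 
 * q11    q7   q8 
 * q12    q9  q10 
 * q13   q11  q12 
 * q14   q13  q14 
(> = start, * = accepting)

start=q0 accept=q11,q12,q13,q14 q0-a->q1 q0-b->q2 q1-a->q3 q1-b->q4 q2-a->q5 q2-b->q6 q3-a->q7 q3-b->q8 q4-a->q9 q4-b->q10 q5-a->q11 q5-b->q12 q6-a->q13 q6-b->q14 q7-a->q7 q7-b->q8 q8-a->q9 q8-b->q10 q9-a->q11 q9-b->q12 q10-a->q13 q10-b->q14 q11-a->q7 q11-b->q8 q12-a->q9 q12-b->q10 q13-a->q11 q13-b->q12 q14-a->q13 q14-b->q14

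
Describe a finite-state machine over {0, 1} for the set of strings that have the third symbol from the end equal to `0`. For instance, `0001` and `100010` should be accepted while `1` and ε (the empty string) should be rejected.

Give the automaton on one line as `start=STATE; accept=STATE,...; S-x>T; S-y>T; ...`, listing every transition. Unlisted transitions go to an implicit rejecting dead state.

start=q0; accept=q7,q8,q9,q10; q0-0>q1; q0-1>q2; q1-0>q3; q1-1>q4; q2-0>q5; q2-1>q6; q3-0>q7; q3-1>q8; q4-0>q9; q4-1>q10; q5-0>q11; q5-1>q12; q6-0>q13; q6-1>q14; q7-0>q7; q7-1>q8; q8-0>q9; q8-1>q10; q9-0>q11; q9-1>q12; q10-0>q13; q10-1>q14; q11-0>q7; q11-1>q8; q12-0>q9; q12-1>q10; q13-0>q11; q13-1>q12; q14-0>q13; q14-1>q14

Because acceptance depends on a position counted from the end, the machine has to buffer the most recent 3 symbols. Make each state the string of the last up-to-3 symbols read; on input `x` shift the window left and append `x`. Accept when the buffered window has length 3 and begins with `0`.
15 states suffice.
          0    1  
>  q0     q1   q2 
   q1     q3   q4 
   q2     q5   q6 
   q3     q7   q8 
   q4     q9  q10 
   q5    q11  q12 
   q6    q13  q14 
 * q7     q7   q8 
 * q8     q9  q10 
 * q9    q11  q12 
 * q10   q13  q14 
   q11    q7   q8 
   q12    q9  q10 
   q13   q11  q12 
   q14   q13  q14 
(> = start, * = accepting)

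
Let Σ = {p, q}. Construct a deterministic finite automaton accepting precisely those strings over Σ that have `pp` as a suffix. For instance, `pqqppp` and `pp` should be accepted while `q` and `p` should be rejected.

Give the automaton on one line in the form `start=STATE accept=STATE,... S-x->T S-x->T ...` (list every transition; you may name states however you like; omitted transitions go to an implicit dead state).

Remember how much of `pp` the current input suffix matches. State s0 means no match yet; s1 means the last symbol is `p`; s2 means the last 2 symbols are `pp`. Only s2 accepts. On a mismatch, fall back to the longest proper suffix that is still a prefix of `pp`.
        p   q  
>  s0   s1  s0 
   s1   s2  s0 
 * s2   s2  s0 
(> = start, * = accepting)

start=s0 accept=s2 s0-p->s1 s0-q->s0 s1-p->s2 s1-q->s0 s2-p->s2 s2-q->s0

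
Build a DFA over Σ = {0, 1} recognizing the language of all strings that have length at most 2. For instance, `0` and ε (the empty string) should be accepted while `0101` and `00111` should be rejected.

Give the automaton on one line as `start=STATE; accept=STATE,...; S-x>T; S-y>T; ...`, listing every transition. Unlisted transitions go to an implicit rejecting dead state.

We only need to distinguish lengths 0, 1, …, 2, and '>2'. Chain q0 → q1 → q2 → q3 on every symbol, with q3 looping. Accepting states: {q0, q1, q2}.
        0   1  
>* q0   q1  q1 
 * q1   q2  q2 
 * q2   q3  q3 
   q3   q3  q3 
(> = start, * = accepting)

start=q0; accept=q0,q1,q2; q0-0>q1; q0-1>q1; q1-0>q2; q1-1>q2; q2-0>q3; q2-1>q3; q3-0>q3; q3-1>q3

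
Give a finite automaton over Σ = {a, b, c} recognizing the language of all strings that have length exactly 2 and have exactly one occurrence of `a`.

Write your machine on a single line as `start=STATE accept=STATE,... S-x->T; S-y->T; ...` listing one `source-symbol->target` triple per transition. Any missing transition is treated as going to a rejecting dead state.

Build one automaton per condition and run them in lockstep. The first has 4 states tracking the input length, saturating at 3; the second has 3 states tracking the count of `a`s, saturating at 2. A product state is a pair (one from each), accepting exactly when both do. Equivalent product states are then merged.
A 5-state machine:
        a   b   c  
>  s0   s1  s2  s2 
   s1   s3  s4  s4 
   s2   s4  s3  s3 
   s3   s3  s3  s3 
 * s4   s3  s3  s3 
(> = start, * = accepting)

start=s0; accept=s4; s0-a->s1; s0-b->s2; s0-c->s2; s1-a->s3; s1-b->s4; s1-c->s4; s2-a->s4; s2-b->s3; s2-c->s3; s3-a->s3; s3-b->s3; s3-c->s3; s4-a->s3; s4-b->s3; s4-c->s3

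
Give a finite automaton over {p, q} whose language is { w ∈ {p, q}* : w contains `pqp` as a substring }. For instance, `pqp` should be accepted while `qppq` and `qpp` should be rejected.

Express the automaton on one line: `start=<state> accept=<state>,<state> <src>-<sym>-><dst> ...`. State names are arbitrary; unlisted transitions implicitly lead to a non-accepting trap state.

start=A accept=D A-p->B A-q->A B-p->B B-q->C C-p->D C-q->A D-p->D D-q->D

States A..C record the length of the longest prefix of `pqp` that matches the current input suffix. Reaching D means `pqp` has been seen, and we stay there forever. Accept from D.
4 states suffice.
       p  q 
>  A   B  A 
   B   B  C 
   C   D  A 
 * D   D  D 
(> = start, * = accepting)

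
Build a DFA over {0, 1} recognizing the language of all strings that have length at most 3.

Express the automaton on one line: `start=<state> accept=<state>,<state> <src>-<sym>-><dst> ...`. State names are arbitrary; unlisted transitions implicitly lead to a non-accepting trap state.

start=S0 accept=S0,S1,S2,S3 S0-0->S1 S0-1->S1 S1-0->S2 S1-1->S2 S2-0->S3 S2-1->S3 S3-0->S4 S3-1->S4 S4-0->S4 S4-1->S4

We only need to distinguish lengths 0, 1, …, 3, and '>3'. Chain S0 → S1 → S2 → S3 → S4 on every symbol, with S4 looping. Accepting states: {S0, S1, S2, S3}.
        0   1  
>* S0   S1  S1 
 * S1   S2  S2 
 * S2   S3  S3 
 * S3   S4  S4 
   S4   S4  S4 
(> = start, * = accepting)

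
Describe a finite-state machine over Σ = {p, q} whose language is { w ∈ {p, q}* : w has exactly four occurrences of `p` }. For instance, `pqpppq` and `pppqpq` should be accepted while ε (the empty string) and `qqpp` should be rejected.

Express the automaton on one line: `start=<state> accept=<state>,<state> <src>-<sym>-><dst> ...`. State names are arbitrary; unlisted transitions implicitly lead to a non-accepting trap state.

Only the number of `p`s matters, and only up to 5. Make a chain S0 → S1 → S2 → S3 → S4 → S5 advanced by each `p` (with S5 absorbing); every other symbol self-loops. The accepting set is {S4}.
        p   q  
>  S0   S1  S0 
   S1   S2  S1 
   S2   S3  S2 
   S3   S4  S3 
 * S4   S5  S4 
   S5   S5  S5 
(> = start, * = accepting)

start=S0 accept=S4 S0-p->S1 S0-q->S0 S1-p->S2 S1-q->S1 S2-p->S3 S2-q->S2 S3-p->S4 S3-q->S3 S4-p->S5 S4-q->S4 S5-p->S5 S5-q->S5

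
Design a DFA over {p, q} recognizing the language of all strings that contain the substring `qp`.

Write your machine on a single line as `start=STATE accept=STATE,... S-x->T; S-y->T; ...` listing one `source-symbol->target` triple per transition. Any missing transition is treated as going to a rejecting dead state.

start=A; accept=C; A-p->A; A-q->B; B-p->C; B-q->B; C-p->C; C-q->C

States A..B record the length of the longest prefix of `qp` that matches the current input suffix. Reaching C means `qp` has been seen, and we stay there forever. Accept from C.
3 states suffice.
       p  q 
>  A   A  B 
   B   C  B 
 * C   C  C 
(> = start, * = accepting)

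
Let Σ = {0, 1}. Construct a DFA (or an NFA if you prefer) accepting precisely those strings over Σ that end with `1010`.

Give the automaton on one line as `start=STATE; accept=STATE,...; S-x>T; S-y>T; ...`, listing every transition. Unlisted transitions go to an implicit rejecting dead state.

Let each state record the length of the longest suffix of the input read so far that is also a prefix of `1010`. q1 means the last symbol is `1`; q2 means the last 2 symbols are `10`; q3 means the last 3 symbols are `101`; q4 means the last 4 symbols are `1010`. Accept only at q4, where the string currently ends in `1010`.
5 states suffice.
        0   1  
>  q0   q0  q1 
   q1   q2  q1 
   q2   q0  q3 
   q3   q4  q1 
 * q4   q0  q3 
(> = start, * = accepting)

start=q0; accept=q4; q0-0>q0; q0-1>q1; q1-0>q2; q1-1>q1; q2-0>q0; q2-1>q3; q3-0>q4; q3-1>q1; q4-0>q0; q4-1>q3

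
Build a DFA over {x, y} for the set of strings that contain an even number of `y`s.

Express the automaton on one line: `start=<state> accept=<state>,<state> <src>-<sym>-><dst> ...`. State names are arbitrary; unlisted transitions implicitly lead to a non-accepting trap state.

start=q0 accept=q0 q0-x->q0 q0-y->q1 q1-x->q1 q1-y->q0

Keep the running count of `y`s modulo 2: each `y` advances along the cycle q0 → q1 → q0 while other symbols loop. Accept at q0.
2 states suffice.
        x   y  
>* q0   q0  q1 
   q1   q1  q0 
(> = start, * = accepting)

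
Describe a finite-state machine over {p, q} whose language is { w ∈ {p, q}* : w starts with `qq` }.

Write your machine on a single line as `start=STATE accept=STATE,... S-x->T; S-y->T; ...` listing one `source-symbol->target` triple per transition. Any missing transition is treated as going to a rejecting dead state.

start=S0; accept=S2; S0-p->S3; S0-q->S1; S1-p->S3; S1-q->S2; S2-p->S2; S2-q->S2; S3-p->S3; S3-q->S3

Check the first 2 symbols one by one: S0 through S1 record how many have matched `qq` so far; any wrong symbol goes to the dead state S3. After all 2 match we enter the accepting sink S2.
        p   q  
>  S0   S3  S1 
   S1   S3  S2 
 * S2   S2  S2 
   S3   S3  S3 
(> = start, * = accepting)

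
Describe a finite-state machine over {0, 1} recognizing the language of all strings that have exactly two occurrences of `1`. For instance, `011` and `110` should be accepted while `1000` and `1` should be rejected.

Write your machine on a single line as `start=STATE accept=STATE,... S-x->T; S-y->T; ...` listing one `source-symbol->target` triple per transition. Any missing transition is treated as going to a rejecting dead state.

start=A; accept=C; A-0->A; A-1->B; B-0->B; B-1->C; C-0->C; C-1->D; D-0->D; D-1->D

Count `1`s, saturating at 3: states A through C mean 0 through 2 `1`s seen; D means more than 2. Each `1` increments (capped at D); other symbols loop. Accept from {C}.
With 4 states:
       0  1 
>  A   A  B 
   B   B  C 
 * C   C  D 
   D   D  D 
(> = start, * = accepting)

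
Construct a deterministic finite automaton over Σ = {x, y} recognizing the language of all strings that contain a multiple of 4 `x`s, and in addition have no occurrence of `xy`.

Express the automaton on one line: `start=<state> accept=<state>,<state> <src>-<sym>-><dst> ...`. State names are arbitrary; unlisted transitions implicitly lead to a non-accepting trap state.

start=S0 accept=S0,S6 S0-x->S1 S0-y->S0 S1-x->S2 S1-y->S3 S2-x->S4 S2-y->S5 S3-x->S5 S3-y->S3 S4-x->S6 S4-y->S7 S5-x->S7 S5-y->S5 S6-x->S1 S6-y->S8 S7-x->S8 S7-y->S7 S8-x->S3 S8-y->S8

Build one automaton per condition and run them in lockstep. The first has 4 states tracking the count of `x`s modulo 4; the second has 3 states tracking partial matches of the forbidden pattern `xy`. A product state is a pair (one from each), accepting exactly when both do.
With 9 states:
        x   y  
>* S0   S1  S0 
   S1   S2  S3 
   S2   S4  S5 
   S3   S5  S3 
   S4   S6  S7 
   S5   S7  S5 
 * S6   S1  S8 
   S7   S8  S7 
   S8   S3  S8 
(> = start, * = accepting)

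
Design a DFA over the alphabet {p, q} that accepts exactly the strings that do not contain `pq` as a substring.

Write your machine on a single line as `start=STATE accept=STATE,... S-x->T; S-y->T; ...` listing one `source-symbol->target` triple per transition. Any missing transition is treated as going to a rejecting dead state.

Track partial matches of the forbidden pattern `pq`. State S2 is a dead state reached once `pq` has occurred; every other state accepts. S0 means no part of `pq` is currently matched.
        p   q  
>* S0   S1  S0 
 * S1   S1  S2 
   S2   S2  S2 
(> = start, * = accepting)

start=S0; accept=S0,S1; S0-p->S1; S0-q->S0; S1-p->S1; S1-q->S2; S2-p->S2; S2-q->S2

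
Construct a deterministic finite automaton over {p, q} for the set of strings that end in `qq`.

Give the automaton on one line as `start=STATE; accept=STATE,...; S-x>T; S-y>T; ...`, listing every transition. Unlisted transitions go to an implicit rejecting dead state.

start=A; accept=C; A-p>A; A-q>B; B-p>A; B-q>C; C-p>A; C-q>C

Remember how much of `qq` the current input suffix matches. State A means no match yet; B means the last symbol is `q`; C means the last 2 symbols are `qq`. Only C accepts. On a mismatch, fall back to the longest proper suffix that is still a prefix of `qq`.
       p  q 
>  A   A  B 
   B   A  C 
 * C   A  C 
(> = start, * = accepting)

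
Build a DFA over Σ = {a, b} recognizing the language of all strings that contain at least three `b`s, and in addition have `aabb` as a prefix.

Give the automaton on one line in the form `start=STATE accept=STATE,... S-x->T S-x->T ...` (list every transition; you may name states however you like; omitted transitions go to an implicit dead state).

Build one automaton per condition and run them in lockstep. One (5 states) tracks the count of `b`s, saturating at 4; the other (6 states) tracks whether the input so far still matches the prefix `aabb`. Each combined state is a pair, one component from each; accept when both components accept. Equivalent product states are then merged.
A 7-state machine:
        a   b  
>  q0   q1  q2 
   q1   q3  q2 
   q2   q2  q2 
   q3   q2  q4 
   q4   q2  q5 
   q5   q5  q6 
 * q6   q6  q6 
(> = start, * = accepting)

start=q0 accept=q6 q0-a->q1 q0-b->q2 q1-a->q3 q1-b->q2 q2-a->q2 q2-b->q2 q3-a->q2 q3-b->q4 q4-a->q2 q4-b->q5 q5-a->q5 q5-b->q6 q6-a->q6 q6-b->q6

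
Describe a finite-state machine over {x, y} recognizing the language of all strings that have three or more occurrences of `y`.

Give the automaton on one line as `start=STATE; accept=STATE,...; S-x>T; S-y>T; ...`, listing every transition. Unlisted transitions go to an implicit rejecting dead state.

start=A; accept=D,E; A-x>A; A-y>B; B-x>B; B-y>C; C-x>C; C-y>D; D-x>D; D-y>E; E-x>E; E-y>E

Only the number of `y`s matters, and only up to 4. Make a chain A → B → C → D → E advanced by each `y` (with E absorbing); every other symbol self-loops. The accepting set is {D, E}.
5 states suffice.
       x  y 
>  A   A  B 
   B   B  C 
   C   C  D 
 * D   D  E 
 * E   E  E 
(> = start, * = accepting)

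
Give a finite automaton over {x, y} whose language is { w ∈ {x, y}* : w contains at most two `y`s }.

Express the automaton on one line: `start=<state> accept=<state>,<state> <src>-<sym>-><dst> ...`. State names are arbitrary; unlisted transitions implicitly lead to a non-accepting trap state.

start=A accept=A,B,C A-x->A A-y->B B-x->B B-y->C C-x->C C-y->D D-x->D D-y->D

Only the number of `y`s matters, and only up to 3. Make a chain A → B → C → D advanced by each `y` (with D absorbing); every other symbol self-loops. The accepting set is {A, B, C}.
A 4-state machine:
       x  y 
>* A   A  B 
 * B   B  C 
 * C   C  D 
   D   D  D 
(> = start, * = accepting)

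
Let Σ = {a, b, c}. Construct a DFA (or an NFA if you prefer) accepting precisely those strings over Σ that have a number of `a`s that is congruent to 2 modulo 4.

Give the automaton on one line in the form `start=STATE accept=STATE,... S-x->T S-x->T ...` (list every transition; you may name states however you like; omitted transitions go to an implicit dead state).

start=S0 accept=S2 S0-a->S1 S0-b->S0 S0-c->S0 S1-a->S2 S1-b->S1 S1-c->S1 S2-a->S3 S2-b->S2 S2-c->S2 S3-a->S0 S3-b->S3 S3-c->S3

The only thing that matters is how many `a`s have appeared, reduced mod 4. Use one state per residue: S0 for 0, …, S3 for 3. Reading `a` moves to the next residue; anything else stays put. S2 is accepting.
        a   b   c  
>  S0   S1  S0  S0 
   S1   S2  S1  S1 
 * S2   S3  S2  S2 
   S3   S0  S3  S3 
(> = start, * = accepting)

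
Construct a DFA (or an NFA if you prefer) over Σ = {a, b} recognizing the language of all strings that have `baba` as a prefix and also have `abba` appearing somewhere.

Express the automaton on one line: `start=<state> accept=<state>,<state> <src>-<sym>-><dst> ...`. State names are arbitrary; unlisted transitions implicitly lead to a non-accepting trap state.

start=s0 accept=s8 s0-a->s1 s0-b->s2 s1-a->s1 s1-b->s1 s2-a->s3 s2-b->s1 s3-a->s1 s3-b->s4 s4-a->s5 s4-b->s1 s5-a->s5 s5-b->s6 s6-a->s5 s6-b->s7 s7-a->s8 s7-b->s9 s8-a->s8 s8-b->s8 s9-a->s5 s9-b->s9

Handle the two conditions separately and then intersect. The first has 6 states tracking whether the input so far still matches the prefix `baba`; the second has 5 states tracking whether and how much of `abba` has been seen. A product state is a pair (one from each), accepting exactly when both do. After merging equivalent states the machine shrinks.
10 states suffice.
        a   b  
>  s0   s1  s2 
   s1   s1  s1 
   s2   s3  s1 
   s3   s1  s4 
   s4   s5  s1 
   s5   s5  s6 
   s6   s5  s7 
   s7   s8  s9 
 * s8   s8  s8 
   s9   s5  s9 
(> = start, * = accepting)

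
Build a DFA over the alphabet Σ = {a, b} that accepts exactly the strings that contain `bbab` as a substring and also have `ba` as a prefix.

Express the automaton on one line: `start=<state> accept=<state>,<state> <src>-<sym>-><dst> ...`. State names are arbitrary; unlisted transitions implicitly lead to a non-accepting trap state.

start=s0 accept=s7 s0-a->s1 s0-b->s2 s1-a->s1 s1-b->s1 s2-a->s3 s2-b->s1 s3-a->s3 s3-b->s4 s4-a->s3 s4-b->s5 s5-a->s6 s5-b->s5 s6-a->s3 s6-b->s7 s7-a->s7 s7-b->s7

Run two small machines in parallel and take their product. One (5 states) tracks whether and how much of `bbab` has been seen; the other (4 states) tracks whether the input so far still matches the prefix `ba`. Each combined state is a pair, one component from each; accept when both components accept. Minimizing collapses redundant product states.
An 8-state machine:
        a   b  
>  s0   s1  s2 
   s1   s1  s1 
   s2   s3  s1 
   s3   s3  s4 
   s4   s3  s5 
   s5   s6  s5 
   s6   s3  s7 
 * s7   s7  s7 
(> = start, * = accepting)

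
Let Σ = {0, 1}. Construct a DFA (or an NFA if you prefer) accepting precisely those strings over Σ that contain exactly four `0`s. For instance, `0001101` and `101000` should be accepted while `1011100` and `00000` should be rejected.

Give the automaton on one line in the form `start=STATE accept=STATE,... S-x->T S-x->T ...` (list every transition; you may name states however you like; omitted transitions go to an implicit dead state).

start=q0 accept=q4 q0-0->q1 q0-1->q0 q1-0->q2 q1-1->q1 q2-0->q3 q2-1->q2 q3-0->q4 q3-1->q3 q4-0->q5 q4-1->q4 q5-0->q5 q5-1->q5

Count `0`s, saturating at 5: states q0 through q4 mean 0 through 4 `0`s seen; q5 means more than 4. Each `0` increments (capped at q5); other symbols loop. Accept from {q4}.
6 states suffice.
        0   1  
>  q0   q1  q0 
   q1   q2  q1 
   q2   q3  q2 
   q3   q4  q3 
 * q4   q5  q4 
   q5   q5  q5 
(> = start, * = accepting)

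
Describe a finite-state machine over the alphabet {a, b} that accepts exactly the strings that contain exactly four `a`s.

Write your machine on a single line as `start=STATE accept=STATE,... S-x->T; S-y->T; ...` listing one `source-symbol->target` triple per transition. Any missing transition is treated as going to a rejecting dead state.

start=q0; accept=q4; q0-a->q1; q0-b->q0; q1-a->q2; q1-b->q1; q2-a->q3; q2-b->q2; q3-a->q4; q3-b->q3; q4-a->q5; q4-b->q4; q5-a->q5; q5-b->q5

Count `a`s, saturating at 5: states q0 through q4 mean 0 through 4 `a`s seen; q5 means more than 4. Each `a` increments (capped at q5); other symbols loop. Accept from {q4}.
6 states suffice.
        a   b  
>  q0   q1  q0 
   q1   q2  q1 
   q2   q3  q2 
   q3   q4  q3 
 * q4   q5  q4 
   q5   q5  q5 
(> = start, * = accepting)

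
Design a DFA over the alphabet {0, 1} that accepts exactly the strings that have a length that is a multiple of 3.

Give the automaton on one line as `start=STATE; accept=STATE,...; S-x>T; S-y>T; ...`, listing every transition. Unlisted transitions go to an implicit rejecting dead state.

Only the length mod 3 matters, so use a 3-cycle: from any state, every input symbol moves to the next state, wrapping S2 back to S0. Mark S0 accepting.
With 3 states:
        0   1  
>* S0   S1  S1 
   S1   S2  S2 
   S2   S0  S0 
(> = start, * = accepting)

start=S0; accept=S0; S0-0>S1; S0-1>S1; S1-0>S2; S1-1>S2; S2-0>S0; S2-1>S0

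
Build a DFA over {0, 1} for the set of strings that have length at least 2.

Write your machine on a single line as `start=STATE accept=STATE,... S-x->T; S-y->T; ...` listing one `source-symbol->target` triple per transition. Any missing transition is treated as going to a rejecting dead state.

Count input length up to 3: every symbol moves from S0 toward S3, which means 'more than 2' and absorbs. Accept from {S2, S3}.
4 states suffice.
        0   1  
>  S0   S1  S1 
   S1   S2  S2 
 * S2   S3  S3 
 * S3   S3  S3 
(> = start, * = accepting)

start=S0; accept=S2,S3; S0-0->S1; S0-1->S1; S1-0->S2; S1-1->S2; S2-0->S3; S2-1->S3; S3-0->S3; S3-1->S3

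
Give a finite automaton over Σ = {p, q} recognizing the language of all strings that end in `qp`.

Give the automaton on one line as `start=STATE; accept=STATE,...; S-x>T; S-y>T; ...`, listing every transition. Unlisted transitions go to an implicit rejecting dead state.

Remember how much of `qp` the current input suffix matches. State S0 means no match yet; S1 means the last symbol is `q`; S2 means the last 2 symbols are `qp`. Only S2 accepts. On a mismatch, fall back to the longest proper suffix that is still a prefix of `qp`.
With 3 states:
        p   q  
>  S0   S0  S1 
   S1   S2  S1 
 * S2   S0  S1 
(> = start, * = accepting)

start=S0; accept=S2; S0-p>S0; S0-q>S1; S1-p>S2; S1-q>S1; S2-p>S0; S2-q>S1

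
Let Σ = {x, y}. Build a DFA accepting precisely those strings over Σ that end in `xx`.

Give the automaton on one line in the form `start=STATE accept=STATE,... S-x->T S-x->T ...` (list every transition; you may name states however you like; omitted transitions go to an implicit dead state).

start=s0 accept=s2 s0-x->s1 s0-y->s0 s1-x->s2 s1-y->s0 s2-x->s2 s2-y->s0

Remember how much of `xx` the current input suffix matches. State s0 means no match yet; s1 means the last symbol is `x`; s2 means the last 2 symbols are `xx`. Only s2 accepts. On a mismatch, fall back to the longest proper suffix that is still a prefix of `xx`.
A 3-state machine:
        x   y  
>  s0   s1  s0 
   s1   s2  s0 
 * s2   s2  s0 
(> = start, * = accepting)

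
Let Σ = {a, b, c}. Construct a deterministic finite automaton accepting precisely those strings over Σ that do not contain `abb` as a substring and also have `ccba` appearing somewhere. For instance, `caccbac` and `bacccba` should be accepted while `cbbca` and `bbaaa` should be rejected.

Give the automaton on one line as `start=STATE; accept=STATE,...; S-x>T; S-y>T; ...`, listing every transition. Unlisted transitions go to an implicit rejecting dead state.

Run two small machines in parallel and take their product. The first has 4 states tracking partial matches of the forbidden pattern `abb`; the second has 5 states tracking whether and how much of `ccba` has been seen. A product state is a pair (one from each), accepting exactly when both do. After merging equivalent states the machine shrinks.
        a   b   c  
>  s0   s1  s0  s2 
   s1   s1  s3  s2 
   s2   s1  s0  s4 
   s3   s1  s5  s2 
   s4   s1  s6  s4 
   s5   s5  s5  s5 
   s6   s7  s0  s2 
 * s7   s7  s8  s9 
 * s8   s7  s5  s9 
 * s9   s7  s9  s9 
(> = start, * = accepting)

start=s0; accept=s7,s8,s9; s0-a>s1; s0-b>s0; s0-c>s2; s1-a>s1; s1-b>s3; s1-c>s2; s2-a>s1; s2-b>s0; s2-c>s4; s3-a>s1; s3-b>s5; s3-c>s2; s4-a>s1; s4-b>s6; s4-c>s4; s5-a>s5; s5-b>s5; s5-c>s5; s6-a>s7; s6-b>s0; s6-c>s2; s7-a>s7; s7-b>s8; s7-c>s9; s8-a>s7; s8-b>s5; s8-c>s9; s9-a>s7; s9-b>s9; s9-c>s9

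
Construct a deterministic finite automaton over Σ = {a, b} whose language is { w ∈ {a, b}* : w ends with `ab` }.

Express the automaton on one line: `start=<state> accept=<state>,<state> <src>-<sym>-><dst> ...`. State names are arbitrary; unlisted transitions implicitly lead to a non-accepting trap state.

Let each state record the length of the longest suffix of the input read so far that is also a prefix of `ab`. S1 means the last symbol is `a`; S2 means the last 2 symbols are `ab`. Accept only at S2, where the string currently ends in `ab`.
        a   b  
>  S0   S1  S0 
   S1   S1  S2 
 * S2   S1  S0 
(> = start, * = accepting)

start=S0 accept=S2 S0-a->S1 S0-b->S0 S1-a->S1 S1-b->S2 S2-a->S1 S2-b->S0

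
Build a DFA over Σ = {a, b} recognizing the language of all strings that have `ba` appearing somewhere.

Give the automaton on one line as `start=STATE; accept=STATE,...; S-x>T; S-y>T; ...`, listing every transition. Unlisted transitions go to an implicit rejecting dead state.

start=q0; accept=q2; q0-a>q0; q0-b>q1; q1-a>q2; q1-b>q1; q2-a>q2; q2-b>q2

States q0..q1 record the length of the longest prefix of `ba` that matches the current input suffix. Reaching q2 means `ba` has been seen, and we stay there forever. Accept from q2.
        a   b  
>  q0   q0  q1 
   q1   q2  q1 
 * q2   q2  q2 
(> = start, * = accepting)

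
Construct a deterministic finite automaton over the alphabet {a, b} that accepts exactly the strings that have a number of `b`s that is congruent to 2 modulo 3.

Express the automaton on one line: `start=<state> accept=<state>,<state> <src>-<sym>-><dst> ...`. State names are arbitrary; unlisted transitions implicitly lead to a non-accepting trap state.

start=q0 accept=q2 q0-a->q0 q0-b->q1 q1-a->q1 q1-b->q2 q2-a->q2 q2-b->q0

Keep the running count of `b`s modulo 3: each `b` advances along the cycle q0 → q1 → q2 → q0 while other symbols loop. Accept at q2.
A 3-state machine:
        a   b  
>  q0   q0  q1 
   q1   q1  q2 
 * q2   q2  q0 
(> = start, * = accepting)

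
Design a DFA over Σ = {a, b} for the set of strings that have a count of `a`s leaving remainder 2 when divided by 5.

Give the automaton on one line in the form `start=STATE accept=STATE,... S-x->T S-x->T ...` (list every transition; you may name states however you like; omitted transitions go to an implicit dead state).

The only thing that matters is how many `a`s have appeared, reduced mod 5. Use one state per residue: q0 for 0, …, q4 for 4. Reading `a` moves to the next residue; anything else stays put. q2 is accepting.
With 5 states:
        a   b  
>  q0   q1  q0 
   q1   q2  q1 
 * q2   q3  q2 
   q3   q4  q3 
   q4   q0  q4 
(> = start, * = accepting)

start=q0 accept=q2 q0-a->q1 q0-b->q0 q1-a->q2 q1-b->q1 q2-a->q3 q2-b->q2 q3-a->q4 q3-b->q3 q4-a->q0 q4-b->q4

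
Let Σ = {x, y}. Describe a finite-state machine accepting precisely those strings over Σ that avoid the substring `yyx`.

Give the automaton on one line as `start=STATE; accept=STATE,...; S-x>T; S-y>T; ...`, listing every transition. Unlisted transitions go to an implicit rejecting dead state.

start=q0; accept=q0,q1,q2; q0-x>q0; q0-y>q1; q1-x>q0; q1-y>q2; q2-x>q3; q2-y>q2; q3-x>q3; q3-y>q3

Track partial matches of the forbidden pattern `yyx`. State q3 is a dead state reached once `yyx` has occurred; every other state accepts. q0 means no part of `yyx` is currently matched.
4 states suffice.
        x   y  
>* q0   q0  q1 
 * q1   q0  q2 
 * q2   q3  q2 
   q3   q3  q3 
(> = start, * = accepting)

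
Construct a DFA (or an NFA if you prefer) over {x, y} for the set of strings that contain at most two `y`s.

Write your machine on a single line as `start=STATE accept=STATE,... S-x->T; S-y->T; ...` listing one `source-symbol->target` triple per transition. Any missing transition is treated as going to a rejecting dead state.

Only the number of `y`s matters, and only up to 3. Make a chain s0 → s1 → s2 → s3 advanced by each `y` (with s3 absorbing); every other symbol self-loops. The accepting set is {s0, s1, s2}.
4 states suffice.
        x   y  
>* s0   s0  s1 
 * s1   s1  s2 
 * s2   s2  s3 
   s3   s3  s3 
(> = start, * = accepting)

start=s0; accept=s0,s1,s2; s0-x->s0; s0-y->s1; s1-x->s1; s1-y->s2; s2-x->s2; s2-y->s3; s3-x->s3; s3-y->s3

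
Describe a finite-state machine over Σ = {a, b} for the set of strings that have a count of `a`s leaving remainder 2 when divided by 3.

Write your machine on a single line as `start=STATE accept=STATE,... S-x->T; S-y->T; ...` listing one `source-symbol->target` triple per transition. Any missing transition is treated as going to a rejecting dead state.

The only thing that matters is how many `a`s have appeared, reduced mod 3. Use one state per residue: S0 for 0, …, S2 for 2. Reading `a` moves to the next residue; anything else stays put. S2 is accepting.
3 states suffice.
        a   b  
>  S0   S1  S0 
   S1   S2  S1 
 * S2   S0  S2 
(> = start, * = accepting)

start=S0; accept=S2; S0-a->S1; S0-b->S0; S1-a->S2; S1-b->S1; S2-a->S0; S2-b->S2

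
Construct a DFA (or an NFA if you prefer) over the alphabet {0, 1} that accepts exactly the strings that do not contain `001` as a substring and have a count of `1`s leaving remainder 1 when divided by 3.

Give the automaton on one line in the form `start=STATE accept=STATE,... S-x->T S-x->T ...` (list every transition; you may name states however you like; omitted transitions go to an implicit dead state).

start=S0 accept=S2,S4,S6 S0-0->S1 S0-1->S2 S1-0->S3 S1-1->S2 S2-0->S4 S2-1->S5 S3-0->S3 S3-1->S3 S4-0->S6 S4-1->S5 S5-0->S7 S5-1->S0 S6-0->S6 S6-1->S3 S7-0->S3 S7-1->S0

Handle the two conditions separately and then intersect. One (4 states) tracks partial matches of the forbidden pattern `001`; the other (3 states) tracks the count of `1`s modulo 3. Each combined state is a pair, one component from each; accept when both components accept. Equivalent product states are then merged.
        0   1  
>  S0   S1  S2 
   S1   S3  S2 
 * S2   S4  S5 
   S3   S3  S3 
 * S4   S6  S5 
   S5   S7  S0 
 * S6   S6  S3 
   S7   S3  S0 
(> = start, * = accepting)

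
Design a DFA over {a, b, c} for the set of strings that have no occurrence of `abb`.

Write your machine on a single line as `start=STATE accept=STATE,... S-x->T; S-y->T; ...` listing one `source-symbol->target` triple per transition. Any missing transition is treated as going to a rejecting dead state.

Track partial matches of the forbidden pattern `abb`. State q3 is a dead state reached once `abb` has occurred; every other state accepts. q0 means no part of `abb` is currently matched.
        a   b   c  
>* q0   q1  q0  q0 
 * q1   q1  q2  q0 
 * q2   q1  q3  q0 
   q3   q3  q3  q3 
(> = start, * = accepting)

start=q0; accept=q0,q1,q2; q0-a->q1; q0-b->q0; q0-c->q0; q1-a->q1; q1-b->q2; q1-c->q0; q2-a->q1; q2-b->q3; q2-c->q0; q3-a->q3; q3-b->q3; q3-c->q3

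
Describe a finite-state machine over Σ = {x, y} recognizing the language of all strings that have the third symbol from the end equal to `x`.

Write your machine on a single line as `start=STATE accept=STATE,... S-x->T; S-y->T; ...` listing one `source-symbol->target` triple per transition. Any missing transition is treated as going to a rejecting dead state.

start=q0; accept=q7,q8,q9,q10; q0-x->q1; q0-y->q2; q1-x->q3; q1-y->q4; q2-x->q5; q2-y->q6; q3-x->q7; q3-y->q8; q4-x->q9; q4-y->q10; q5-x->q11; q5-y->q12; q6-x->q13; q6-y->q14; q7-x->q7; q7-y->q8; q8-x->q9; q8-y->q10; q9-x->q11; q9-y->q12; q10-x->q13; q10-y->q14; q11-x->q7; q11-y->q8; q12-x->q9; q12-y->q10; q13-x->q11; q13-y->q12; q14-x->q13; q14-y->q14

A DFA must remember the last 3 symbols (since which symbol is third-to-last isn't known until the input ends). Use one state per possible window of the last ≤3 symbols; accept from those whose window starts with `x`.
A 15-state machine:
          x    y  
>  q0     q1   q2 
   q1     q3   q4 
   q2     q5   q6 
   q3     q7   q8 
   q4     q9  q10 
   q5    q11  q12 
   q6    q13  q14 
 * q7     q7   q8 
 * q8     q9  q10 
 * q9    q11  q12 
 * q10   q13  q14 
   q11    q7   q8 
   q12    q9  q10 
   q13   q11  q12 
   q14   q13  q14 
(> = start, * = accepting)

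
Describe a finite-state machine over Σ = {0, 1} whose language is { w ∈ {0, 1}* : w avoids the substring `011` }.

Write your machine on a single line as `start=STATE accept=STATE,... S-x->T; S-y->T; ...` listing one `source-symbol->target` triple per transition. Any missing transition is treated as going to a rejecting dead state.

start=S0; accept=S0,S1,S2; S0-0->S1; S0-1->S0; S1-0->S1; S1-1->S2; S2-0->S1; S2-1->S3; S3-0->S3; S3-1->S3

Track partial matches of the forbidden pattern `011`. State S3 is a dead state reached once `011` has occurred; every other state accepts. S0 means no part of `011` is currently matched.
With 4 states:
        0   1  
>* S0   S1  S0 
 * S1   S1  S2 
 * S2   S1  S3 
   S3   S3  S3 
(> = start, * = accepting)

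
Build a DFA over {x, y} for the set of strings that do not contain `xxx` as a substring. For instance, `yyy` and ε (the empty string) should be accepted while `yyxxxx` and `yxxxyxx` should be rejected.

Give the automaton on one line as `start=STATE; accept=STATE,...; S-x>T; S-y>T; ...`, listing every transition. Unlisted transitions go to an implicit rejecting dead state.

start=A; accept=A,B,C; A-x>B; A-y>A; B-x>C; B-y>A; C-x>D; C-y>A; D-x>D; D-y>D

Track partial matches of the forbidden pattern `xxx`. State D is a dead state reached once `xxx` has occurred; every other state accepts. A means no part of `xxx` is currently matched.
With 4 states:
       x  y 
>* A   B  A 
 * B   C  A 
 * C   D  A 
   D   D  D 
(> = start, * = accepting)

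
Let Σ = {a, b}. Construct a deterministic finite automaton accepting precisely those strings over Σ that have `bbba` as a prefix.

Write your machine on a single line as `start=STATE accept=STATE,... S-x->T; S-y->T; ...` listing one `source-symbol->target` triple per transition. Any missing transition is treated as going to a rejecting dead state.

Walk along `bbba` while the input agrees: from q0 take `b` to q1, and so on. Any deviation drops to the rejecting sink q5. Once q4 is reached the prefix is confirmed and every continuation is accepted.
6 states suffice.
        a   b  
>  q0   q5  q1 
   q1   q5  q2 
   q2   q5  q3 
   q3   q4  q5 
 * q4   q4  q4 
   q5   q5  q5 
(> = start, * = accepting)

start=q0; accept=q4; q0-a->q5; q0-b->q1; q1-a->q5; q1-b->q2; q2-a->q5; q2-b->q3; q3-a->q4; q3-b->q5; q4-a->q4; q4-b->q4; q5-a->q5; q5-b->q5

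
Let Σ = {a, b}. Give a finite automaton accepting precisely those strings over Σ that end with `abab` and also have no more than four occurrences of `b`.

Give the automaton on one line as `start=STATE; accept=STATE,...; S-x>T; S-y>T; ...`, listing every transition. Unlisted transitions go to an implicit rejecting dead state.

Build one automaton per condition and run them in lockstep. One (5 states) tracks how much of the suffix `abab` has currently been matched; the other (6 states) tracks the count of `b`s, saturating at 5. Each combined state is a pair, one component from each; accept when both components accept. Equivalent product states are then merged.
With 16 states:
          a    b  
>  q0     q1   q2 
   q1     q1   q3 
   q2     q4   q5 
   q3     q6   q5 
   q4     q4   q7 
   q5     q8   q9 
   q6     q4  q10 
   q7    q11   q9 
   q8     q8  q12 
   q9     q9   q9 
 * q10   q11   q9 
   q11    q8  q13 
   q12   q14   q9 
 * q13   q14   q9 
   q14    q9  q15 
 * q15    q9   q9 
(> = start, * = accepting)

start=q0; accept=q10,q13,q15; q0-a>q1; q0-b>q2; q1-a>q1; q1-b>q3; q2-a>q4; q2-b>q5; q3-a>q6; q3-b>q5; q4-a>q4; q4-b>q7; q5-a>q8; q5-b>q9; q6-a>q4; q6-b>q10; q7-a>q11; q7-b>q9; q8-a>q8; q8-b>q12; q9-a>q9; q9-b>q9; q10-a>q11; q10-b>q9; q11-a>q8; q11-b>q13; q12-a>q14; q12-b>q9; q13-a>q14; q13-b>q9; q14-a>q9; q14-b>q15; q15-a>q9; q15-b>q9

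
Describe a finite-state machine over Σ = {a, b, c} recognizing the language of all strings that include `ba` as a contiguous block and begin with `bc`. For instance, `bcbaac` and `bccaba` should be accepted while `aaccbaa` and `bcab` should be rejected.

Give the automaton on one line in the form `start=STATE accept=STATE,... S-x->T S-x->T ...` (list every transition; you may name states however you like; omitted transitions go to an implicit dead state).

start=S0 accept=S7 S0-a->S1 S0-b->S2 S0-c->S1 S1-a->S1 S1-b->S3 S1-c->S1 S2-a->S4 S2-b->S3 S2-c->S5 S3-a->S4 S3-b->S3 S3-c->S1 S4-a->S4 S4-b->S4 S4-c->S4 S5-a->S5 S5-b->S6 S5-c->S5 S6-a->S7 S6-b->S6 S6-c->S5 S7-a->S7 S7-b->S7 S7-c->S7

Run two small machines in parallel and take their product. One (3 states) tracks whether and how much of `ba` has been seen; the other (4 states) tracks whether the input so far still matches the prefix `bc`. Each combined state is a pair, one component from each; accept when both components accept.
        a   b   c  
>  S0   S1  S2  S1 
   S1   S1  S3  S1 
   S2   S4  S3  S5 
   S3   S4  S3  S1 
   S4   S4  S4  S4 
   S5   S5  S6  S5 
   S6   S7  S6  S5 
 * S7   S7  S7  S7 
(> = start, * = accepting)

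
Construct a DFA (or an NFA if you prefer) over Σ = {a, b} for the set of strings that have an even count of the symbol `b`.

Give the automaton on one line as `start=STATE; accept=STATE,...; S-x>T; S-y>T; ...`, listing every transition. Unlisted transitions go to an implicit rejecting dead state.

The only thing that matters is how many `b`s have appeared, reduced mod 2. Use one state per residue: s0 for 0, …, s1 for 1. Reading `b` moves to the next residue; anything else stays put. s0 is accepting.
With 2 states:
        a   b  
>* s0   s0  s1 
   s1   s1  s0 
(> = start, * = accepting)

start=s0; accept=s0; s0-a>s0; s0-b>s1; s1-a>s1; s1-b>s0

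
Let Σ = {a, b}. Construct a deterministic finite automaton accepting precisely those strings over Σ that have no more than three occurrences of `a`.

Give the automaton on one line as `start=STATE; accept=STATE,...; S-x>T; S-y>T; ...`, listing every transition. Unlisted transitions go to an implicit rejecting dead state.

Count `a`s, saturating at 4: states S0 through S3 mean 0 through 3 `a`s seen; S4 means more than 3. Each `a` increments (capped at S4); other symbols loop. Accept from {S0, S1, S2, S3}.
5 states suffice.
        a   b  
>* S0   S1  S0 
 * S1   S2  S1 
 * S2   S3  S2 
 * S3   S4  S3 
   S4   S4  S4 
(> = start, * = accepting)

start=S0; accept=S0,S1,S2,S3; S0-a>S1; S0-b>S0; S1-a>S2; S1-b>S1; S2-a>S3; S2-b>S2; S3-a>S4; S3-b>S3; S4-a>S4; S4-b>S4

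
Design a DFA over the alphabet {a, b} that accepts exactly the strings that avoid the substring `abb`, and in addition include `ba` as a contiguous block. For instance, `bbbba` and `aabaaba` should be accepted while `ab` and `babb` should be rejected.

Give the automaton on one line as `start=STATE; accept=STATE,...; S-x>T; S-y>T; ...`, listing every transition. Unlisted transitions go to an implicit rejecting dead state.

Run two small machines in parallel and take their product. The first has 4 states tracking partial matches of the forbidden pattern `abb`; the second has 3 states tracking whether and how much of `ba` has been seen. A product state is a pair (one from each), accepting exactly when both do. Equivalent product states are then merged.
With 7 states:
        a   b  
>  q0   q1  q2 
   q1   q1  q3 
   q2   q4  q2 
   q3   q4  q5 
 * q4   q4  q6 
   q5   q5  q5 
 * q6   q4  q5 
(> = start, * = accepting)

start=q0; accept=q4,q6; q0-a>q1; q0-b>q2; q1-a>q1; q1-b>q3; q2-a>q4; q2-b>q2; q3-a>q4; q3-b>q5; q4-a>q4; q4-b>q6; q5-a>q5; q5-b>q5; q6-a>q4; q6-b>q5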